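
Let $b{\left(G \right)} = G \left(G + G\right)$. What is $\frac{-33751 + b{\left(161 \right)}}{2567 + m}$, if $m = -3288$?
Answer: $- \frac{18091}{721} \approx -25.092$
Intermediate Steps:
$b{\left(G \right)} = 2 G^{2}$ ($b{\left(G \right)} = G 2 G = 2 G^{2}$)
$\frac{-33751 + b{\left(161 \right)}}{2567 + m} = \frac{-33751 + 2 \cdot 161^{2}}{2567 - 3288} = \frac{-33751 + 2 \cdot 25921}{-721} = \left(-33751 + 51842\right) \left(- \frac{1}{721}\right) = 18091 \left(- \frac{1}{721}\right) = - \frac{18091}{721}$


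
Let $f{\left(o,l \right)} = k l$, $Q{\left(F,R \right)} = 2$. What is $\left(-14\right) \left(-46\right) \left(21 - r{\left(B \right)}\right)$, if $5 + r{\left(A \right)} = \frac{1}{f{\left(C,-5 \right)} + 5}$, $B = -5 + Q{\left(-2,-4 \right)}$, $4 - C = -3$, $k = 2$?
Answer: $\frac{84364}{5} \approx 16873.0$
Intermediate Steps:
$C = 7$ ($C = 4 - -3 = 4 + 3 = 7$)
$f{\left(o,l \right)} = 2 l$
$B = -3$ ($B = -5 + 2 = -3$)
$r{\left(A \right)} = - \frac{26}{5}$ ($r{\left(A \right)} = -5 + \frac{1}{2 \left(-5\right) + 5} = -5 + \frac{1}{-10 + 5} = -5 + \frac{1}{-5} = -5 - \frac{1}{5} = - \frac{26}{5}$)
$\left(-14\right) \left(-46\right) \left(21 - r{\left(B \right)}\right) = \left(-14\right) \left(-46\right) \left(21 - - \frac{26}{5}\right) = 644 \left(21 + \frac{26}{5}\right) = 644 \cdot \frac{131}{5} = \frac{84364}{5}$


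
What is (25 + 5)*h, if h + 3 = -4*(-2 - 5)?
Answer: 750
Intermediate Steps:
h = 25 (h = -3 - 4*(-2 - 5) = -3 - 4*(-7) = -3 + 28 = 25)
(25 + 5)*h = (25 + 5)*25 = 30*25 = 750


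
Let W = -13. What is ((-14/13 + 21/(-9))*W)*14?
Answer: 1862/3 ≈ 620.67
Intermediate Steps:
((-14/13 + 21/(-9))*W)*14 = ((-14/13 + 21/(-9))*(-13))*14 = ((-14*1/13 + 21*(-1/9))*(-13))*14 = ((-14/13 - 7/3)*(-13))*14 = -133/39*(-13)*14 = (133/3)*14 = 1862/3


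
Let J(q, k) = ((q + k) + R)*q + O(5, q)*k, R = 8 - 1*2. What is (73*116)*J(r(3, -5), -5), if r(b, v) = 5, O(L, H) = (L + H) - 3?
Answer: -42340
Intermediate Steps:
R = 6 (R = 8 - 2 = 6)
O(L, H) = -3 + H + L (O(L, H) = (H + L) - 3 = -3 + H + L)
J(q, k) = k*(2 + q) + q*(6 + k + q) (J(q, k) = ((q + k) + 6)*q + (-3 + q + 5)*k = ((k + q) + 6)*q + (2 + q)*k = (6 + k + q)*q + k*(2 + q) = q*(6 + k + q) + k*(2 + q) = k*(2 + q) + q*(6 + k + q))
(73*116)*J(r(3, -5), -5) = (73*116)*(5**2 + 6*5 - 5*5 - 5*(2 + 5)) = 8468*(25 + 30 - 25 - 5*7) = 8468*(25 + 30 - 25 - 35) = 8468*(-5) = -42340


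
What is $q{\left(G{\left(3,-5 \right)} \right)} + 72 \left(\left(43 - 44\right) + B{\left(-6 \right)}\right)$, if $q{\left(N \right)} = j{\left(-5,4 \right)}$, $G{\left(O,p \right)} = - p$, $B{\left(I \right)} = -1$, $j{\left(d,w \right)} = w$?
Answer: $-140$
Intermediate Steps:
$q{\left(N \right)} = 4$
$q{\left(G{\left(3,-5 \right)} \right)} + 72 \left(\left(43 - 44\right) + B{\left(-6 \right)}\right) = 4 + 72 \left(\left(43 - 44\right) - 1\right) = 4 + 72 \left(-1 - 1\right) = 4 + 72 \left(-2\right) = 4 - 144 = -140$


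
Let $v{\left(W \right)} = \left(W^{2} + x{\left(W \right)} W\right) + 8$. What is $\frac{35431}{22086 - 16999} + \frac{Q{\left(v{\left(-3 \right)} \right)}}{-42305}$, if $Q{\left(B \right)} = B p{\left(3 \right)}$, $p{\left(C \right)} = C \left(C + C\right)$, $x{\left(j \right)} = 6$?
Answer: $\frac{1499000021}{215205535} \approx 6.9654$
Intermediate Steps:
$p{\left(C \right)} = 2 C^{2}$ ($p{\left(C \right)} = C 2 C = 2 C^{2}$)
$v{\left(W \right)} = 8 + W^{2} + 6 W$ ($v{\left(W \right)} = \left(W^{2} + 6 W\right) + 8 = 8 + W^{2} + 6 W$)
$Q{\left(B \right)} = 18 B$ ($Q{\left(B \right)} = B 2 \cdot 3^{2} = B 2 \cdot 9 = B 18 = 18 B$)
$\frac{35431}{22086 - 16999} + \frac{Q{\left(v{\left(-3 \right)} \right)}}{-42305} = \frac{35431}{22086 - 16999} + \frac{18 \left(8 + \left(-3\right)^{2} + 6 \left(-3\right)\right)}{-42305} = \frac{35431}{5087} + 18 \left(8 + 9 - 18\right) \left(- \frac{1}{42305}\right) = 35431 \cdot \frac{1}{5087} + 18 \left(-1\right) \left(- \frac{1}{42305}\right) = \frac{35431}{5087} - - \frac{18}{42305} = \frac{35431}{5087} + \frac{18}{42305} = \frac{1499000021}{215205535}$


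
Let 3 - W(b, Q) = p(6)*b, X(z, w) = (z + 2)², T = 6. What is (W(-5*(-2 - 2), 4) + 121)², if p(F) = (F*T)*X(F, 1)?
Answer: 2111953936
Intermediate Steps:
X(z, w) = (2 + z)²
p(F) = 6*F*(2 + F)² (p(F) = (F*6)*(2 + F)² = (6*F)*(2 + F)² = 6*F*(2 + F)²)
W(b, Q) = 3 - 2304*b (W(b, Q) = 3 - 6*6*(2 + 6)²*b = 3 - 6*6*8²*b = 3 - 6*6*64*b = 3 - 2304*b)
(W(-5*(-2 - 2), 4) + 121)² = ((3 - (-11520)*(-2 - 2)) + 121)² = ((3 - (-11520)*(-4)) + 121)² = ((3 - 2304*20) + 121)² = ((3 - 46080) + 121)² = (-46077 + 121)² = (-45956)² = 2111953936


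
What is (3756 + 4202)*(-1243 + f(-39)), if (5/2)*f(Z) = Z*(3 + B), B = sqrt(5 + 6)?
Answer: -51321142/5 - 620724*sqrt(11)/5 ≈ -1.0676e+7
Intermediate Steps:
B = sqrt(11) ≈ 3.3166
f(Z) = 2*Z*(3 + sqrt(11))/5 (f(Z) = 2*(Z*(3 + sqrt(11)))/5 = 2*Z*(3 + sqrt(11))/5)
(3756 + 4202)*(-1243 + f(-39)) = (3756 + 4202)*(-1243 + (2/5)*(-39)*(3 + sqrt(11))) = 7958*(-1243 + (-234/5 - 78*sqrt(11)/5)) = 7958*(-6449/5 - 78*sqrt(11)/5) = -51321142/5 - 620724*sqrt(11)/5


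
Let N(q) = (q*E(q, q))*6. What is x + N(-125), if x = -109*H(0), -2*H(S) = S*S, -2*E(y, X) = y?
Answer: -46875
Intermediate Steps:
E(y, X) = -y/2
H(S) = -S²/2 (H(S) = -S*S/2 = -S²/2)
N(q) = -3*q² (N(q) = (q*(-q/2))*6 = -q²/2*6 = -3*q²)
x = 0 (x = -(-109)*0²/2 = -(-109)*0/2 = -109*0 = 0)
x + N(-125) = 0 - 3*(-125)² = 0 - 3*15625 = 0 - 46875 = -46875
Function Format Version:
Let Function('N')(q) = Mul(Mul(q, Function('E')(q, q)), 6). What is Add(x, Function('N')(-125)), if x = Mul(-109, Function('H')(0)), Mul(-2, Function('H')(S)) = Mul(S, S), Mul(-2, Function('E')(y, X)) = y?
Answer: -46875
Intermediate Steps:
Function('E')(y, X) = Mul(Rational(-1, 2), y)
Function('H')(S) = Mul(Rational(-1, 2), Pow(S, 2)) (Function('H')(S) = Mul(Rational(-1, 2), Mul(S, S)) = Mul(Rational(-1, 2), Pow(S, 2)))
Function('N')(q) = Mul(-3, Pow(q, 2)) (Function('N')(q) = Mul(Mul(q, Mul(Rational(-1, 2), q)), 6) = Mul(Mul(Rational(-1, 2), Pow(q, 2)), 6) = Mul(-3, Pow(q, 2)))
x = 0 (x = Mul(-109, Mul(Rational(-1, 2), Pow(0, 2))) = Mul(-109, Mul(Rational(-1, 2), 0)) = Mul(-109, 0) = 0)
Add(x, Function('N')(-125)) = Add(0, Mul(-3, Pow(-125, 2))) = Add(0, Mul(-3, 15625)) = Add(0, -46875) = -46875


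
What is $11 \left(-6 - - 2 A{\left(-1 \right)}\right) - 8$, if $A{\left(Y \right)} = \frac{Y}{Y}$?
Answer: $-52$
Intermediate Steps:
$A{\left(Y \right)} = 1$
$11 \left(-6 - - 2 A{\left(-1 \right)}\right) - 8 = 11 \left(-6 - \left(-2\right) 1\right) - 8 = 11 \left(-6 - -2\right) - 8 = 11 \left(-6 + 2\right) - 8 = 11 \left(-4\right) - 8 = -44 - 8 = -52$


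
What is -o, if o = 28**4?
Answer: -614656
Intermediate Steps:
o = 614656
-o = -1*614656 = -614656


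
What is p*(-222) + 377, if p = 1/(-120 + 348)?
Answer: 14289/38 ≈ 376.03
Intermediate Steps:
p = 1/228 ≈ 0.0043860
p*(-222) + 377 = (1/228)*(-222) + 377 = -37/38 + 377 = 14289/38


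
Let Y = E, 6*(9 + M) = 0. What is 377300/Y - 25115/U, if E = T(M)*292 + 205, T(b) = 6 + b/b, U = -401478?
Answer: 151534133035/902924022 ≈ 167.83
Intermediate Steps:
M = -9 (M = -9 + (⅙)*0 = -9 + 0 = -9)
T(b) = 7 (T(b) = 6 + 1 = 7)
E = 2249 (E = 7*292 + 205 = 2044 + 205 = 2249)
Y = 2249
377300/Y - 25115/U = 377300/2249 - 25115/(-401478) = 377300*(1/2249) - 25115*(-1/401478) = 377300/2249 + 25115/401478 = 151534133035/902924022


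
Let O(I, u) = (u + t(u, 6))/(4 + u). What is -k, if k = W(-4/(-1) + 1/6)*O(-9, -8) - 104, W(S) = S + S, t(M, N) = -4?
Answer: 79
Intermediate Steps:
O(I, u) = (-4 + u)/(4 + u) (O(I, u) = (u - 4)/(4 + u) = (-4 + u)/(4 + u))
W(S) = 2*S
k = -79 (k = (2*(-4/(-1) + 1/6))*((-4 - 8)/(4 - 8)) - 104 = (2*(-4*(-1) + 1*(1/6)))*(-12/(-4)) - 104 = (2*(4 + 1/6))*(-1/4*(-12)) - 104 = (2*(25/6))*3 - 104 = (25/3)*3 - 104 = 25 - 104 = -79)
-k = -1*(-79) = 79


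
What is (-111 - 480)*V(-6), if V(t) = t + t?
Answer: 7092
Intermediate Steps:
V(t) = 2*t
(-111 - 480)*V(-6) = (-111 - 480)*(2*(-6)) = -591*(-12) = 7092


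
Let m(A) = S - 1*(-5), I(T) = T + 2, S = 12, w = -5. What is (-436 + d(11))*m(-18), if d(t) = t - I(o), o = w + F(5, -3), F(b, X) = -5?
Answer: -7089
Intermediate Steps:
o = -10 (o = -5 - 5 = -10)
I(T) = 2 + T
m(A) = 17 (m(A) = 12 - 1*(-5) = 12 + 5 = 17)
d(t) = 8 + t (d(t) = t - (2 - 10) = t - 1*(-8) = t + 8 = 8 + t)
(-436 + d(11))*m(-18) = (-436 + (8 + 11))*17 = (-436 + 19)*17 = -417*17 = -7089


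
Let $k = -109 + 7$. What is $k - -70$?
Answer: $-32$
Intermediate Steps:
$k = -102$
$k - -70 = -102 - -70 = -102 + \left(-169 + 239\right) = -102 + 70 = -32$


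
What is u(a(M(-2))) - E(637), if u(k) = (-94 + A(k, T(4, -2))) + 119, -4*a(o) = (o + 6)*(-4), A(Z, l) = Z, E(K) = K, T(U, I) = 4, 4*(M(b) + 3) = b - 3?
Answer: -2441/4 ≈ -610.25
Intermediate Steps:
M(b) = -15/4 + b/4 (M(b) = -3 + (b - 3)/4 = -3 + (-3 + b)/4 = -3 + (-¾ + b/4) = -15/4 + b/4)
a(o) = 6 + o (a(o) = -(o + 6)*(-4)/4 = -(6 + o)*(-4)/4 = -(-24 - 4*o)/4 = 6 + o)
u(k) = 25 + k (u(k) = (-94 + k) + 119 = 25 + k)
u(a(M(-2))) - E(637) = (25 + (6 + (-15/4 + (¼)*(-2)))) - 1*637 = (25 + (6 + (-15/4 - ½))) - 637 = (25 + (6 - 17/4)) - 637 = (25 + 7/4) - 637 = 107/4 - 637 = -2441/4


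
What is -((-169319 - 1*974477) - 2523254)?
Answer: 3667050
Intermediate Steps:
-((-169319 - 1*974477) - 2523254) = -((-169319 - 974477) - 2523254) = -(-1143796 - 2523254) = -1*(-3667050) = 3667050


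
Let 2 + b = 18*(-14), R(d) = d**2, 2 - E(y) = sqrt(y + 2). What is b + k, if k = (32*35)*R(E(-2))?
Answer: 4226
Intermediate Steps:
E(y) = 2 - sqrt(2 + y) (E(y) = 2 - sqrt(y + 2) = 2 - sqrt(2 + y))
b = -254 (b = -2 + 18*(-14) = -2 - 252 = -254)
k = 4480 (k = (32*35)*(2 - sqrt(2 - 2))**2 = 1120*(2 - sqrt(0))**2 = 1120*(2 - 1*0)**2 = 1120*(2 + 0)**2 = 1120*2**2 = 1120*4 = 4480)
b + k = -254 + 4480 = 4226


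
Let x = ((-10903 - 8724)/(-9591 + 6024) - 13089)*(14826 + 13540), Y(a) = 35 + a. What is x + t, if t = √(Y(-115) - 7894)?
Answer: -1323808201976/3567 + 3*I*√886 ≈ -3.7113e+8 + 89.297*I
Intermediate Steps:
x = -1323808201976/3567 (x = (-19627/(-3567) - 13089)*28366 = (-19627*(-1/3567) - 13089)*28366 = (19627/3567 - 13089)*28366 = -46668836/3567*28366 = -1323808201976/3567 ≈ -3.7113e+8)
t = 3*I*√886 (t = √((35 - 115) - 7894) = √(-80 - 7894) = √(-7974) = 3*I*√886 ≈ 89.297*I)
x + t = -1323808201976/3567 + 3*I*√886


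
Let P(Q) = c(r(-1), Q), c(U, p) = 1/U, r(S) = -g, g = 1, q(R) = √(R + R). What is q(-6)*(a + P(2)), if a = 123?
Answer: 244*I*√3 ≈ 422.62*I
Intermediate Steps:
q(R) = √2*√R (q(R) = √(2*R) = √2*√R)
r(S) = -1 (r(S) = -1*1 = -1)
P(Q) = -1 (P(Q) = 1/(-1) = -1)
q(-6)*(a + P(2)) = (√2*√(-6))*(123 - 1) = (√2*(I*√6))*122 = (2*I*√3)*122 = 244*I*√3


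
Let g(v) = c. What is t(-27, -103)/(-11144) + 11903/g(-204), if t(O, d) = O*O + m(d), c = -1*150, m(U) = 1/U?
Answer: -3418476799/43043700 ≈ -79.419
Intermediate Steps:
c = -150
t(O, d) = O² + 1/d (t(O, d) = O*O + 1/d = O² + 1/d)
g(v) = -150
t(-27, -103)/(-11144) + 11903/g(-204) = ((-27)² + 1/(-103))/(-11144) + 11903/(-150) = (729 - 1/103)*(-1/11144) + 11903*(-1/150) = (75086/103)*(-1/11144) - 11903/150 = -37543/573916 - 11903/150 = -3418476799/43043700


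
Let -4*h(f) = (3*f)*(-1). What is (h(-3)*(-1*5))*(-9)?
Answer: -405/4 ≈ -101.25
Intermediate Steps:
h(f) = 3*f/4 (h(f) = -3*f*(-1)/4 = -(-3)*f/4 = 3*f/4)
(h(-3)*(-1*5))*(-9) = (((¾)*(-3))*(-1*5))*(-9) = -9/4*(-5)*(-9) = (45/4)*(-9) = -405/4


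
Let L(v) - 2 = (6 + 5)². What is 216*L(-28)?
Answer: 26568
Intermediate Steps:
L(v) = 123 (L(v) = 2 + (6 + 5)² = 2 + 11² = 2 + 121 = 123)
216*L(-28) = 216*123 = 26568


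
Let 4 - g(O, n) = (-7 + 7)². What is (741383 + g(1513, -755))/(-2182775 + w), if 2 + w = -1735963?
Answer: -741387/3918740 ≈ -0.18919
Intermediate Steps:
g(O, n) = 4 (g(O, n) = 4 - (-7 + 7)² = 4 - 1*0² = 4 - 1*0 = 4 + 0 = 4)
w = -1735965 (w = -2 - 1735963 = -1735965)
(741383 + g(1513, -755))/(-2182775 + w) = (741383 + 4)/(-2182775 - 1735965) = 741387/(-3918740) = 741387*(-1/3918740) = -741387/3918740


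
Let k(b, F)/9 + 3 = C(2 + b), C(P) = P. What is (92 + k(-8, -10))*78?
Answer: 858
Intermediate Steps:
k(b, F) = -9 + 9*b (k(b, F) = -27 + 9*(2 + b) = -27 + (18 + 9*b) = -9 + 9*b)
(92 + k(-8, -10))*78 = (92 + (-9 + 9*(-8)))*78 = (92 + (-9 - 72))*78 = (92 - 81)*78 = 11*78 = 858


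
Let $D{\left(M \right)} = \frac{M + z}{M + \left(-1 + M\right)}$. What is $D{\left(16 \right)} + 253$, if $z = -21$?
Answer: $\frac{7838}{31} \approx 252.84$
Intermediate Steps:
$D{\left(M \right)} = \frac{-21 + M}{-1 + 2 M}$ ($D{\left(M \right)} = \frac{M - 21}{M + \left(-1 + M\right)} = \frac{-21 + M}{-1 + 2 M}$)
$D{\left(16 \right)} + 253 = \frac{-21 + 16}{-1 + 2 \cdot 16} + 253 = \frac{1}{-1 + 32} \left(-5\right) + 253 = \frac{1}{31} \left(-5\right) + 253 = - \frac{5}{31} + 253 = \frac{7838}{31}$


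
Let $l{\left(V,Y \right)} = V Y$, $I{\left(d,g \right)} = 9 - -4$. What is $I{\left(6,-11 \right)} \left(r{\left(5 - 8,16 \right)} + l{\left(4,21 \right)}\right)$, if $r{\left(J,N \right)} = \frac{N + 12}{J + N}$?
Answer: $1120$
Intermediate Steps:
$I{\left(d,g \right)} = 13$ ($I{\left(d,g \right)} = 9 + 4 = 13$)
$r{\left(J,N \right)} = \frac{12 + N}{J + N}$
$I{\left(6,-11 \right)} \left(r{\left(5 - 8,16 \right)} + l{\left(4,21 \right)}\right) = 13 \left(\frac{12 + 16}{\left(5 - 8\right) + 16} + 4 \cdot 21\right) = 13 \left(\frac{1}{\left(5 - 8\right) + 16} \cdot 28 + 84\right) = 13 \left(\frac{1}{-3 + 16} \cdot 28 + 84\right) = 13 \left(\frac{1}{13} \cdot 28 + 84\right) = 13 \left(\frac{28}{13} + 84\right) = 13 \cdot \frac{1120}{13} = 1120$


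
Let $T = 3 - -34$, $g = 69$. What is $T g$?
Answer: $2553$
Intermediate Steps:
$T = 37$ ($T = 3 + 34 = 37$)
$T g = 37 \cdot 69 = 2553$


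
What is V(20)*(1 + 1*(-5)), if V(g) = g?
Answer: -80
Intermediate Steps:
V(20)*(1 + 1*(-5)) = 20*(1 + 1*(-5)) = 20*(1 - 5) = 20*(-4) = -80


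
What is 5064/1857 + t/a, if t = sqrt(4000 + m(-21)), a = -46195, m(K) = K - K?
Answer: 1688/619 - 4*sqrt(10)/9239 ≈ 2.7256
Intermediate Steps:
m(K) = 0
t = 20*sqrt(10) (t = sqrt(4000 + 0) = sqrt(4000) = 20*sqrt(10) ≈ 63.246)
5064/1857 + t/a = 5064/1857 + (20*sqrt(10))/(-46195) = 5064*(1/1857) + (20*sqrt(10))*(-1/46195) = 1688/619 - 4*sqrt(10)/9239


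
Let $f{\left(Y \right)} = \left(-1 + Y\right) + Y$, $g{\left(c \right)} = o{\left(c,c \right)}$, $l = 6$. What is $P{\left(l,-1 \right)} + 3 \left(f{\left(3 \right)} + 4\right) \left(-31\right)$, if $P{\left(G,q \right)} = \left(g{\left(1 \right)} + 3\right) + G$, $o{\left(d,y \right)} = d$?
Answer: $-827$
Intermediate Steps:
$g{\left(c \right)} = c$
$f{\left(Y \right)} = -1 + 2 Y$
$P{\left(G,q \right)} = 4 + G$ ($P{\left(G,q \right)} = \left(1 + 3\right) + G = 4 + G$)
$P{\left(l,-1 \right)} + 3 \left(f{\left(3 \right)} + 4\right) \left(-31\right) = \left(4 + 6\right) + 3 \left(\left(-1 + 2 \cdot 3\right) + 4\right) \left(-31\right) = 10 + 3 \left(\left(-1 + 6\right) + 4\right) \left(-31\right) = 10 + 3 \left(5 + 4\right) \left(-31\right) = 10 + 3 \cdot 9 \left(-31\right) = 10 + 27 \left(-31\right) = 10 - 837 = -827$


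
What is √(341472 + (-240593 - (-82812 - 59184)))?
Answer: 5*√9715 ≈ 492.82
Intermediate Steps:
√(341472 + (-240593 - (-82812 - 59184))) = √(341472 + (-240593 - 1*(-141996))) = √(341472 + (-240593 + 141996)) = √(341472 - 98597) = √242875 = 5*√9715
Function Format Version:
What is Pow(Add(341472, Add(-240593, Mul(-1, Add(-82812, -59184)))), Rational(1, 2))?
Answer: Mul(5, Pow(9715, Rational(1, 2))) ≈ 492.82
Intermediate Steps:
Pow(Add(341472, Add(-240593, Mul(-1, Add(-82812, -59184)))), Rational(1, 2)) = Pow(Add(341472, Add(-240593, Mul(-1, -141996))), Rational(1, 2)) = Pow(Add(341472, Add(-240593, 141996)), Rational(1, 2)) = Pow(Add(341472, -98597), Rational(1, 2)) = Pow(242875, Rational(1, 2)) = Mul(5, Pow(9715, Rational(1, 2)))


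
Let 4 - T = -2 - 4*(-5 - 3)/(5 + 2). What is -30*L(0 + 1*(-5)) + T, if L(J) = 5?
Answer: -1040/7 ≈ -148.57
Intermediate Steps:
T = 10/7 (T = 4 - (-2 - 4*(-5 - 3)/(5 + 2)) = 4 - (-2 - (-32)/7) = 4 - (-2 - 4*(-8/7)) = 4 - (-2 + 32/7) = 4 - 1*18/7 = 4 - 18/7 = 10/7 ≈ 1.4286)
-30*L(0 + 1*(-5)) + T = -30*5 + 10/7 = -150 + 10/7 = -1040/7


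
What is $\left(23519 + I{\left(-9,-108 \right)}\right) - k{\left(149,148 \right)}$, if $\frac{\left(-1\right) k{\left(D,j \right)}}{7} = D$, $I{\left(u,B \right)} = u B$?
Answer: $25534$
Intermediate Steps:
$I{\left(u,B \right)} = B u$
$k{\left(D,j \right)} = - 7 D$
$\left(23519 + I{\left(-9,-108 \right)}\right) - k{\left(149,148 \right)} = \left(23519 - -972\right) - \left(-7\right) 149 = \left(23519 + 972\right) - -1043 = 24491 + 1043 = 25534$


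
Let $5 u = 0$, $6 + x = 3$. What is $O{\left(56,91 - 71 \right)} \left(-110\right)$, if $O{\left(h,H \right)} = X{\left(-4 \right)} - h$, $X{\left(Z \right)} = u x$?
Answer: $6160$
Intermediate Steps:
$x = -3$ ($x = -6 + 3 = -3$)
$u = 0$ ($u = \frac{1}{5} \cdot 0 = 0$)
$X{\left(Z \right)} = 0$ ($X{\left(Z \right)} = 0 \left(-3\right) = 0$)
$O{\left(h,H \right)} = - h$ ($O{\left(h,H \right)} = 0 - h = - h$)
$O{\left(56,91 - 71 \right)} \left(-110\right) = \left(-1\right) 56 \left(-110\right) = \left(-56\right) \left(-110\right) = 6160$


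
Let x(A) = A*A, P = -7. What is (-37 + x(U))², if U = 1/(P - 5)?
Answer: 28376929/20736 ≈ 1368.5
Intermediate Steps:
U = -1/12 (U = 1/(-7 - 5) = 1/(-12) = -1/12 ≈ -0.083333)
x(A) = A²
(-37 + x(U))² = (-37 + (-1/12)²)² = (-37 + 1/144)² = (-5327/144)² = 28376929/20736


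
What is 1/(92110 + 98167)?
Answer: 1/190277 ≈ 5.2555e-6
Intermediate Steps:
1/(92110 + 98167) = 1/190277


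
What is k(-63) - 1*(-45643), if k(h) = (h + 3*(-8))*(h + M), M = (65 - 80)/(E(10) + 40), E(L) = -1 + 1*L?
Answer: 2506381/49 ≈ 51151.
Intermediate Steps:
E(L) = -1 + L
M = -15/49 (M = (65 - 80)/((-1 + 10) + 40) = -15/(9 + 40) = -15/49 ≈ -0.30612)
k(h) = (-24 + h)*(-15/49 + h) (k(h) = (h + 3*(-8))*(h - 15/49) = (h - 24)*(-15/49 + h) = (-24 + h)*(-15/49 + h))
k(-63) - 1*(-45643) = (360/49 + (-63)² - 1191/49*(-63)) - 1*(-45643) = (360/49 + 3969 + 10719/7) + 45643 = 269874/49 + 45643 = 2506381/49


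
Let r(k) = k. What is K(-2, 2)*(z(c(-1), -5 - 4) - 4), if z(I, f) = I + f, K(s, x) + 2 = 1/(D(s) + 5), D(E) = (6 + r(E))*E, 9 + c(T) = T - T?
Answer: 154/3 ≈ 51.333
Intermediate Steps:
c(T) = -9 (c(T) = -9 + (T - T) = -9 + 0 = -9)
D(E) = E*(6 + E) (D(E) = (6 + E)*E = E*(6 + E))
K(s, x) = -2 + 1/(5 + s*(6 + s)) (K(s, x) = -2 + 1/(s*(6 + s) + 5) = -2 + 1/(5 + s*(6 + s)))
K(-2, 2)*(z(c(-1), -5 - 4) - 4) = ((-9 - 2*(-2)*(6 - 2))/(5 - 2*(6 - 2)))*((-9 + (-5 - 4)) - 4) = ((-9 - 2*(-2)*4)/(5 - 2*4))*((-9 - 9) - 4) = ((-9 + 16)/(5 - 8))*(-18 - 4) = (7/(-3))*(-22) = -⅓*7*(-22) = -7/3*(-22) = 154/3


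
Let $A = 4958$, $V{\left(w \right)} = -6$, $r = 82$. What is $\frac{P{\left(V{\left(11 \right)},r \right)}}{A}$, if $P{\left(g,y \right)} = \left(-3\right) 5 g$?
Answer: $\frac{45}{2479} \approx 0.018152$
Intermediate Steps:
$P{\left(g,y \right)} = - 15 g$
$\frac{P{\left(V{\left(11 \right)},r \right)}}{A} = \frac{\left(-15\right) \left(-6\right)}{4958} = 90 \cdot \frac{1}{4958} = \frac{45}{2479}$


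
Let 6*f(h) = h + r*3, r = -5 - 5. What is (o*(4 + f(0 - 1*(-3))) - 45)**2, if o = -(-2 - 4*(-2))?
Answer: 1764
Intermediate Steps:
r = -10
o = -6 (o = -(-2 + 8) = -1*6 = -6)
f(h) = -5 + h/6 (f(h) = (h - 10*3)/6 = (h - 30)/6 = (-30 + h)/6 = -5 + h/6)
(o*(4 + f(0 - 1*(-3))) - 45)**2 = (-6*(4 + (-5 + (0 - 1*(-3))/6)) - 45)**2 = (-6*(4 + (-5 + (0 + 3)/6)) - 45)**2 = (-6*(4 + (-5 + (1/6)*3)) - 45)**2 = (-6*(4 + (-5 + 1/2)) - 45)**2 = (-6*(4 - 9/2) - 45)**2 = (-6*(-1/2) - 45)**2 = (3 - 45)**2 = (-42)**2 = 1764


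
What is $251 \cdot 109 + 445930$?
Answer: $473289$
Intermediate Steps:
$251 \cdot 109 + 445930 = 27359 + 445930 = 473289$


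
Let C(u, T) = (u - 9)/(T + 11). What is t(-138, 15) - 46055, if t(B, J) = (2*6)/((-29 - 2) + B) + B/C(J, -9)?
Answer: -7791081/169 ≈ -46101.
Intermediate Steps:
C(u, T) = (-9 + u)/(11 + T)
t(B, J) = 12/(-31 + B) + B/(-9/2 + J/2) (t(B, J) = (2*6)/((-29 - 2) + B) + B/(((-9 + J)/(11 - 9))) = 12/(-31 + B) + B/(((-9 + J)/2)) = 12/(-31 + B) + B/(-9/2 + J/2))
t(-138, 15) - 46055 = 2*(-54 + (-138)² - 31*(-138) + 6*15)/((-31 - 138)*(-9 + 15)) - 46055 = 2*(-54 + 19044 + 4278 + 90)/(-169*6) - 46055 = 2*(-1/169)*(⅙)*23358 - 46055 = -7786/169 - 46055 = -7791081/169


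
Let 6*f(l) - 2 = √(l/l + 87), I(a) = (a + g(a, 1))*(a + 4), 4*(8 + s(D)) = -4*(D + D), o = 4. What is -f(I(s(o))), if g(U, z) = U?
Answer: -⅓ - √22/3 ≈ -1.8968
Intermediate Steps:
s(D) = -8 - 2*D (s(D) = -8 + (-4*(D + D))/4 = -8 + (-8*D)/4 = -8 - 2*D)
I(a) = 2*a*(4 + a) (I(a) = (a + a)*(a + 4) = (2*a)*(4 + a) = 2*a*(4 + a))
f(l) = ⅓ + √22/3 (f(l) = ⅓ + √(l/l + 87)/6 = ⅓ + √(1 + 87)/6 = ⅓ + √88/6 = ⅓ + (2*√22)/6 = ⅓ + √22/3)
-f(I(s(o))) = -(⅓ + √22/3) = -⅓ - √22/3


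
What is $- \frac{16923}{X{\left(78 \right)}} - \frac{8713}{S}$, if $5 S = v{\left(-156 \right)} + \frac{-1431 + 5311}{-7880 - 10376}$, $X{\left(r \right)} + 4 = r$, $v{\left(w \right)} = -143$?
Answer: $\frac{1826111867}{24184014} \approx 75.509$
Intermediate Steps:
$X{\left(r \right)} = -4 + r$
$S = - \frac{326811}{11410}$ ($S = \frac{-143 + \frac{-1431 + 5311}{-7880 - 10376}}{5} = \frac{-143 + \frac{3880}{-18256}}{5} = \frac{-143 + 3880 \left(- \frac{1}{18256}\right)}{5} = \frac{-143 - \frac{485}{2282}}{5} = \frac{1}{5} \left(- \frac{326811}{2282}\right) = - \frac{326811}{11410} \approx -28.643$)
$- \frac{16923}{X{\left(78 \right)}} - \frac{8713}{S} = - \frac{16923}{-4 + 78} - \frac{8713}{- \frac{326811}{11410}} = - \frac{16923}{74} - - \frac{99415330}{326811} = \left(-16923\right) \frac{1}{74} + \frac{99415330}{326811} = - \frac{16923}{74} + \frac{99415330}{326811} = \frac{1826111867}{24184014}$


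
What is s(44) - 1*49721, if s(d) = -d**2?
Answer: -51657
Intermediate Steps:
s(44) - 1*49721 = -1*44**2 - 1*49721 = -1*1936 - 49721 = -1936 - 49721 = -51657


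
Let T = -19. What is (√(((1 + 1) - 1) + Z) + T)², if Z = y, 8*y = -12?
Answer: (38 - I*√2)²/4 ≈ 360.5 - 26.87*I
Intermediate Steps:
y = -3/2 (y = (⅛)*(-12) = -3/2 ≈ -1.5000)
Z = -3/2 ≈ -1.5000
(√(((1 + 1) - 1) + Z) + T)² = (√(((1 + 1) - 1) - 3/2) - 19)² = (√((2 - 1) - 3/2) - 19)² = (√(1 - 3/2) - 19)² = (√(-½) - 19)² = (I*√2/2 - 19)² = (-19 + I*√2/2)²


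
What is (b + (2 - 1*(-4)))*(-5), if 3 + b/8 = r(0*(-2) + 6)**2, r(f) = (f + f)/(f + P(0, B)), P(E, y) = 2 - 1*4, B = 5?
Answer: -270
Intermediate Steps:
P(E, y) = -2 (P(E, y) = 2 - 4 = -2)
r(f) = 2*f/(-2 + f) (r(f) = (f + f)/(f - 2) = (2*f)/(-2 + f) = 2*f/(-2 + f))
b = 48 (b = -24 + 8*(2*(0*(-2) + 6)/(-2 + (0*(-2) + 6)))**2 = -24 + 8*(2*(0 + 6)/(-2 + (0 + 6)))**2 = -24 + 8*(2*6/(-2 + 6))**2 = -24 + 8*(2*6/4)**2 = -24 + 8*(2*6*(1/4))**2 = -24 + 8*3**2 = -24 + 8*9 = -24 + 72 = 48)
(b + (2 - 1*(-4)))*(-5) = (48 + (2 - 1*(-4)))*(-5) = (48 + (2 + 4))*(-5) = (48 + 6)*(-5) = 54*(-5) = -270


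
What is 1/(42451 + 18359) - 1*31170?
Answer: -1895447699/60810 ≈ -31170.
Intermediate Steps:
1/(42451 + 18359) - 1*31170 = 1/60810 - 31170 = -1895447699/60810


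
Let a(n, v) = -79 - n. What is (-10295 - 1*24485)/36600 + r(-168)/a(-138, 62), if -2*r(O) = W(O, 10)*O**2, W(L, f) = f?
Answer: -258352201/107970 ≈ -2392.8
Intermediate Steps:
r(O) = -5*O**2
(-10295 - 1*24485)/36600 + r(-168)/a(-138, 62) = (-10295 - 1*24485)/36600 + (-5*(-168)**2)/(-79 - 1*(-138)) = (-10295 - 24485)*(1/36600) + (-5*28224)/(-79 + 138) = -34780*1/36600 - 141120/59 = -1739/1830 - 141120*1/59 = -1739/1830 - 141120/59 = -258352201/107970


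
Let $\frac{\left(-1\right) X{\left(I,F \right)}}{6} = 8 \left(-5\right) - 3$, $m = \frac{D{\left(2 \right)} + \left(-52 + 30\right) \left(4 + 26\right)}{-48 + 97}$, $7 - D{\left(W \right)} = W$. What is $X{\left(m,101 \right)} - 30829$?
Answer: $-30571$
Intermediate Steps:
$D{\left(W \right)} = 7 - W$
$m = - \frac{655}{49}$ ($m = \frac{\left(7 - 2\right) + \left(-52 + 30\right) \left(4 + 26\right)}{-48 + 97} = \frac{\left(7 - 2\right) - 660}{49} = \left(5 - 660\right) \frac{1}{49} = \left(-655\right) \frac{1}{49} = - \frac{655}{49} \approx -13.367$)
$X{\left(I,F \right)} = 258$ ($X{\left(I,F \right)} = - 6 \left(8 \left(-5\right) - 3\right) = - 6 \left(-40 - 3\right) = \left(-6\right) \left(-43\right) = 258$)
$X{\left(m,101 \right)} - 30829 = 258 - 30829 = -30571$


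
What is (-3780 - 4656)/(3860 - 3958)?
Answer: 4218/49 ≈ 86.082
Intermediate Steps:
(-3780 - 4656)/(3860 - 3958) = -8436/(-98) = -8436*(-1/98) = 4218/49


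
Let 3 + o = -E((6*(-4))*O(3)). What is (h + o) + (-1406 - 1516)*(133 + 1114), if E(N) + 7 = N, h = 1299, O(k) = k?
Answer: -3642359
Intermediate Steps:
E(N) = -7 + N
o = 76 (o = -3 - (-7 + (6*(-4))*3) = -3 - (-7 - 24*3) = -3 - (-7 - 72) = -3 - 1*(-79) = -3 + 79 = 76)
(h + o) + (-1406 - 1516)*(133 + 1114) = (1299 + 76) + (-1406 - 1516)*(133 + 1114) = 1375 - 2922*1247 = 1375 - 3643734 = -3642359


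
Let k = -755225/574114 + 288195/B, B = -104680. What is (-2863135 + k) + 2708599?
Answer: -928758821970395/6009825352 ≈ -1.5454e+5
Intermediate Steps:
k = -24451373723/6009825352 (k = -755225/574114 + 288195/(-104680) = -755225*1/574114 + 288195*(-1/104680) = -755225/574114 - 57639/20936 = -24451373723/6009825352 ≈ -4.0686)
(-2863135 + k) + 2708599 = (-2863135 - 24451373723/6009825352) + 2708599 = -17206965760572243/6009825352 + 2708599 = -928758821970395/6009825352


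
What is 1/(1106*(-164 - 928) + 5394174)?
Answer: 1/4186422 ≈ 2.3887e-7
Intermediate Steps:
1/(1106*(-164 - 928) + 5394174) = 1/(1106*(-1092) + 5394174) = 1/(-1207752 + 5394174) = 1/4186422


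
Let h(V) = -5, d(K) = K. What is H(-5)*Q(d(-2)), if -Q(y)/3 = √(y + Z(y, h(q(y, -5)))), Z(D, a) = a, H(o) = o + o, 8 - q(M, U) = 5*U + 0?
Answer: 30*I*√7 ≈ 79.373*I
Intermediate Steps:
q(M, U) = 8 - 5*U (q(M, U) = 8 - (5*U + 0) = 8 - 5*U)
H(o) = 2*o
Q(y) = -3*√(-5 + y) (Q(y) = -3*√(y - 5) = -3*√(-5 + y))
H(-5)*Q(d(-2)) = (2*(-5))*(-3*√(-5 - 2)) = -(-30)*√(-7) = -(-30)*I*√7 = 30*I*√7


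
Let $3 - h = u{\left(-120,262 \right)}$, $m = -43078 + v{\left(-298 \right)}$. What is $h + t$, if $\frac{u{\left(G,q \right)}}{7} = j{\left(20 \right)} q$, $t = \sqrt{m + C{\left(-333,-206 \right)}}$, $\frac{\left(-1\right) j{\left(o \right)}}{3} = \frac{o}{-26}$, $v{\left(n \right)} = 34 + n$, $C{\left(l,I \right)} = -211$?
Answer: $- \frac{54981}{13} + i \sqrt{43553} \approx -4229.3 + 208.69 i$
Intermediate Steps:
$j{\left(o \right)} = \frac{3 o}{26}$ ($j{\left(o \right)} = - 3 \frac{o}{-26} = - 3 o \left(- \frac{1}{26}\right) = - 3 \left(- \frac{o}{26}\right) = \frac{3 o}{26}$)
$m = -43342$ ($m = -43078 + \left(34 - 298\right) = -43078 - 264 = -43342$)
$t = i \sqrt{43553}$ ($t = \sqrt{-43342 - 211} = \sqrt{-43553} = i \sqrt{43553} \approx 208.69 i$)
$u{\left(G,q \right)} = \frac{210 q}{13}$ ($u{\left(G,q \right)} = 7 \cdot \frac{3}{26} \cdot 20 q = 7 \frac{30 q}{13} = \frac{210 q}{13}$)
$h = - \frac{54981}{13}$ ($h = 3 - \frac{210}{13} \cdot 262 = 3 - \frac{55020}{13} = - \frac{54981}{13} \approx -4229.3$)
$h + t = - \frac{54981}{13} + i \sqrt{43553}$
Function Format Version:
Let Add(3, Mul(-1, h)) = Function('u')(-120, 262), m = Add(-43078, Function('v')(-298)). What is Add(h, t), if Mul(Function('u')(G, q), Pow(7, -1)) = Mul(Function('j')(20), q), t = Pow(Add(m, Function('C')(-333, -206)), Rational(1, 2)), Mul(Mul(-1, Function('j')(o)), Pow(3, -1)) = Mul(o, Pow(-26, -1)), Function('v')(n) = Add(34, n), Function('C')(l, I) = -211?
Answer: Add(Rational(-54981, 13), Mul(I, Pow(43553, Rational(1, 2)))) ≈ Add(-4229.3, Mul(208.69, I))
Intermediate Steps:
Function('j')(o) = Mul(Rational(3, 26), o) (Function('j')(o) = Mul(-3, Mul(o, Pow(-26, -1))) = Mul(-3, Mul(o, Rational(-1, 26))) = Mul(-3, Mul(Rational(-1, 26), o)) = Mul(Rational(3, 26), o))
m = -43342 (m = Add(-43078, Add(34, -298)) = Add(-43078, -264) = -43342)
t = Mul(I, Pow(43553, Rational(1, 2))) (t = Pow(Add(-43342, -211), Rational(1, 2)) = Pow(-43553, Rational(1, 2)) = Mul(I, Pow(43553, Rational(1, 2))) ≈ Mul(208.69, I))
Function('u')(G, q) = Mul(Rational(210, 13), q) (Function('u')(G, q) = Mul(7, Mul(Mul(Rational(3, 26), 20), q)) = Mul(7, Mul(Rational(30, 13), q)) = Mul(Rational(210, 13), q))
h = Rational(-54981, 13) (h = Add(3, Mul(-1, Mul(Rational(210, 13), 262))) = Add(3, Mul(-1, Rational(55020, 13))) = Add(3, Rational(-55020, 13)) = Rational(-54981, 13) ≈ -4229.3)
Add(h, t) = Add(Rational(-54981, 13), Mul(I, Pow(43553, Rational(1, 2))))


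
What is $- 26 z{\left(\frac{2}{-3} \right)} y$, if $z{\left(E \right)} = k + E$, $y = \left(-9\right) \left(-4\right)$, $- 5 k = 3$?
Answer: $\frac{5928}{5} \approx 1185.6$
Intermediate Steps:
$k = - \frac{3}{5}$ ($k = \left(- \frac{1}{5}\right) 3 = - \frac{3}{5} \approx -0.6$)
$y = 36$
$z{\left(E \right)} = - \frac{3}{5} + E$
$- 26 z{\left(\frac{2}{-3} \right)} y = - 26 \left(- \frac{3}{5} + \frac{2}{-3}\right) 36 = - 26 \left(- \frac{3}{5} + 2 \left(- \frac{1}{3}\right)\right) 36 = - 26 \left(- \frac{3}{5} - \frac{2}{3}\right) 36 = \left(-26\right) \left(- \frac{19}{15}\right) 36 = \frac{494}{15} \cdot 36 = \frac{5928}{5}$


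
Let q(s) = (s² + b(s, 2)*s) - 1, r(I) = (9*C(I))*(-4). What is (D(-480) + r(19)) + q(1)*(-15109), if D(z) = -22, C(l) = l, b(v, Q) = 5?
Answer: -76251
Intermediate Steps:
r(I) = -36*I (r(I) = (9*I)*(-4) = -36*I)
q(s) = -1 + s² + 5*s (q(s) = (s² + 5*s) - 1 = -1 + s² + 5*s)
(D(-480) + r(19)) + q(1)*(-15109) = (-22 - 36*19) + (-1 + 1² + 5*1)*(-15109) = (-22 - 684) + (-1 + 1 + 5)*(-15109) = -706 + 5*(-15109) = -706 - 75545 = -76251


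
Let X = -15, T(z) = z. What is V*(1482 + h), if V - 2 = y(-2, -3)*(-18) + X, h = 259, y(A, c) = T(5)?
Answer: -179323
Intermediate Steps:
y(A, c) = 5
V = -103 (V = 2 + (5*(-18) - 15) = 2 + (-90 - 15) = 2 - 105 = -103)
V*(1482 + h) = -103*(1482 + 259) = -103*1741 = -179323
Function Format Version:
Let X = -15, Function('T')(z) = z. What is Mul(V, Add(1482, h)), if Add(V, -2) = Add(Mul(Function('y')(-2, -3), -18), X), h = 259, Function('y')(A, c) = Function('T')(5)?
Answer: -179323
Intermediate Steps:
Function('y')(A, c) = 5
V = -103 (V = Add(2, Add(Mul(5, -18), -15)) = Add(2, Add(-90, -15)) = Add(2, -105) = -103)
Mul(V, Add(1482, h)) = Mul(-103, Add(1482, 259)) = Mul(-103, 1741) = -179323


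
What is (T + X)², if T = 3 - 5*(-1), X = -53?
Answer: 2025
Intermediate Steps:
T = 8 (T = 3 + 5 = 8)
(T + X)² = (8 - 53)² = (-45)² = 2025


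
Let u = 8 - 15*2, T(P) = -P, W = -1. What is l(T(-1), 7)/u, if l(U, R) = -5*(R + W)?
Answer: 15/11 ≈ 1.3636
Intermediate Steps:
u = -22 (u = 8 - 30 = -22)
l(U, R) = 5 - 5*R (l(U, R) = -5*(R - 1) = -5*(-1 + R) = 5 - 5*R)
l(T(-1), 7)/u = (5 - 5*7)/(-22) = (5 - 35)*(-1/22) = -30*(-1/22) = 15/11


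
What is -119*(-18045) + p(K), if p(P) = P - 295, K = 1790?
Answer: 2148850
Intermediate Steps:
p(P) = -295 + P
-119*(-18045) + p(K) = -119*(-18045) + (-295 + 1790) = 2147355 + 1495 = 2148850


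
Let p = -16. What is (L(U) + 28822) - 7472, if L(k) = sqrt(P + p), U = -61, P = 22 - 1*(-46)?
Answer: 21350 + 2*sqrt(13) ≈ 21357.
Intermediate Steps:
P = 68 (P = 22 + 46 = 68)
L(k) = 2*sqrt(13) (L(k) = sqrt(68 - 16) = sqrt(52) = 2*sqrt(13))
(L(U) + 28822) - 7472 = (2*sqrt(13) + 28822) - 7472 = (28822 + 2*sqrt(13)) - 7472 = 21350 + 2*sqrt(13)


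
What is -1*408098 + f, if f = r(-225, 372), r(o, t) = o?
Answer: -408323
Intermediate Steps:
f = -225
-1*408098 + f = -1*408098 - 225 = -408098 - 225 = -408323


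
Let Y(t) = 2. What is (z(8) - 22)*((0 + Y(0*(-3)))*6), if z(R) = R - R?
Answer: -264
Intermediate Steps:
z(R) = 0
(z(8) - 22)*((0 + Y(0*(-3)))*6) = (0 - 22)*((0 + 2)*6) = -44*6 = -22*12 = -264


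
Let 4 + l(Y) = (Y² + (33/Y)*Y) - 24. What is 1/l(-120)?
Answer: 1/14405 ≈ 6.9420e-5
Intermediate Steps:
l(Y) = 5 + Y² (l(Y) = -4 + ((Y² + (33/Y)*Y) - 24) = -4 + ((Y² + 33) - 24) = -4 + ((33 + Y²) - 24) = -4 + (9 + Y²) = 5 + Y²)
1/l(-120) = 1/(5 + (-120)²) = 1/(5 + 14400) = 1/14405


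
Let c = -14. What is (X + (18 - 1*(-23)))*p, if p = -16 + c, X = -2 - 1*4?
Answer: -1050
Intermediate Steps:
X = -6 (X = -2 - 4 = -6)
p = -30 (p = -16 - 14 = -30)
(X + (18 - 1*(-23)))*p = (-6 + (18 - 1*(-23)))*(-30) = (-6 + (18 + 23))*(-30) = (-6 + 41)*(-30) = 35*(-30) = -1050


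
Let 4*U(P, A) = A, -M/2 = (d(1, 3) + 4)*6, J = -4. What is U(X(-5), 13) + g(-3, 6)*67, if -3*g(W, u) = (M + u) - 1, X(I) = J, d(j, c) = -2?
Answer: 5131/12 ≈ 427.58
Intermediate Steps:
X(I) = -4
M = -24 (M = -2*(-2 + 4)*6 = -4*6 = -2*12 = -24)
U(P, A) = A/4
g(W, u) = 25/3 - u/3 (g(W, u) = -((-24 + u) - 1)/3 = -(-25 + u)/3 = 25/3 - u/3)
U(X(-5), 13) + g(-3, 6)*67 = (¼)*13 + (25/3 - ⅓*6)*67 = 13/4 + (25/3 - 2)*67 = 13/4 + (19/3)*67 = 13/4 + 1273/3 = 5131/12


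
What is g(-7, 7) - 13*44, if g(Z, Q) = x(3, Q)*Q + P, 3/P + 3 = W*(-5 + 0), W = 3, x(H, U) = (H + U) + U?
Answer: -2719/6 ≈ -453.17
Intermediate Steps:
x(H, U) = H + 2*U
P = -⅙ (P = 3/(-3 + 3*(-5 + 0)) = 3/(-3 + 3*(-5)) = 3/(-3 - 15) = 3/(-18) = 3*(-1/18) = -⅙ ≈ -0.16667)
g(Z, Q) = -⅙ + Q*(3 + 2*Q) (g(Z, Q) = (3 + 2*Q)*Q - ⅙ = Q*(3 + 2*Q) - ⅙ = -⅙ + Q*(3 + 2*Q))
g(-7, 7) - 13*44 = (-⅙ + 7*(3 + 2*7)) - 13*44 = (-⅙ + 7*(3 + 14)) - 572 = (-⅙ + 7*17) - 572 = (-⅙ + 119) - 572 = 713/6 - 572 = -2719/6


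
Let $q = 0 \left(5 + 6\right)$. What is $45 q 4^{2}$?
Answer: $0$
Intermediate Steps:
$q = 0$ ($q = 0 \cdot 11 = 0$)
$45 q 4^{2} = 45 \cdot 0 \cdot 4^{2} = 0 \cdot 16 = 0$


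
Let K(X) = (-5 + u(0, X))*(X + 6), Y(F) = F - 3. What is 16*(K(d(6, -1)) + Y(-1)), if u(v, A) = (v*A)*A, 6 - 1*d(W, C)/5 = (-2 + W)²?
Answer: 3456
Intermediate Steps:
Y(F) = -3 + F
d(W, C) = 30 - 5*(-2 + W)²
u(v, A) = v*A² (u(v, A) = (A*v)*A = v*A²)
K(X) = -30 - 5*X (K(X) = (-5 + 0*X²)*(X + 6) = (-5 + 0)*(6 + X) = -5*(6 + X) = -30 - 5*X)
16*(K(d(6, -1)) + Y(-1)) = 16*((-30 - 5*(30 - 5*(-2 + 6)²)) + (-3 - 1)) = 16*((-30 - 5*(30 - 5*4²)) - 4) = 16*((-30 - 5*(30 - 5*16)) - 4) = 16*((-30 - 5*(30 - 80)) - 4) = 16*((-30 - 5*(-50)) - 4) = 16*((-30 + 250) - 4) = 16*(220 - 4) = 16*216 = 3456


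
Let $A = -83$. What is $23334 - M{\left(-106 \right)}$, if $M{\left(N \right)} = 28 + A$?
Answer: $23389$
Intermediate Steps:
$M{\left(N \right)} = -55$ ($M{\left(N \right)} = 28 - 83 = -55$)
$23334 - M{\left(-106 \right)} = 23334 - -55 = 23334 + 55 = 23389$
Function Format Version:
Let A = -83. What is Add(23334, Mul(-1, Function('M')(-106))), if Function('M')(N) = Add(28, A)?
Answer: 23389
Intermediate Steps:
Function('M')(N) = -55 (Function('M')(N) = Add(28, -83) = -55)
Add(23334, Mul(-1, Function('M')(-106))) = Add(23334, Mul(-1, -55)) = Add(23334, 55) = 23389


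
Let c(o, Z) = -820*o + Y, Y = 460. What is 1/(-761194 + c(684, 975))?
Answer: -1/1321614 ≈ -7.5665e-7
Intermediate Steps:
c(o, Z) = 460 - 820*o (c(o, Z) = -820*o + 460 = 460 - 820*o)
1/(-761194 + c(684, 975)) = 1/(-761194 + (460 - 820*684)) = 1/(-761194 + (460 - 560880)) = 1/(-761194 - 560420) = 1/(-1321614) = -1/1321614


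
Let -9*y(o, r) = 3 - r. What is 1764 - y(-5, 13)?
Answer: 15866/9 ≈ 1762.9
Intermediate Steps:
y(o, r) = -⅓ + r/9 (y(o, r) = -(3 - r)/9 = -⅓ + r/9)
1764 - y(-5, 13) = 1764 - (-⅓ + (⅑)*13) = 1764 - (-⅓ + 13/9) = 1764 - 1*10/9 = 1764 - 10/9 = 15866/9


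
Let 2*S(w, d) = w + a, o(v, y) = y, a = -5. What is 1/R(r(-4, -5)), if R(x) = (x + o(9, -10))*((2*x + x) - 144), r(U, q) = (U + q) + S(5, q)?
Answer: 1/3249 ≈ 0.00030779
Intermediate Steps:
S(w, d) = -5/2 + w/2 (S(w, d) = (w - 5)/2 = (-5 + w)/2 = -5/2 + w/2)
r(U, q) = U + q (r(U, q) = (U + q) + (-5/2 + (½)*5) = (U + q) + (-5/2 + 5/2) = (U + q) + 0 = U + q)
R(x) = (-144 + 3*x)*(-10 + x) (R(x) = (x - 10)*((2*x + x) - 144) = (-10 + x)*(3*x - 144) = (-10 + x)*(-144 + 3*x) = (-144 + 3*x)*(-10 + x))
1/R(r(-4, -5)) = 1/(1440 - 174*(-4 - 5) + 3*(-4 - 5)²) = 1/(1440 - 174*(-9) + 3*(-9)²) = 1/(1440 + 1566 + 3*81) = 1/(1440 + 1566 + 243) = 1/3249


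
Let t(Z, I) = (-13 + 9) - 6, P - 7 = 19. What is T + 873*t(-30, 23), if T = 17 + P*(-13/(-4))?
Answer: -17257/2 ≈ -8628.5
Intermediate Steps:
P = 26 (P = 7 + 19 = 26)
t(Z, I) = -10 (t(Z, I) = -4 - 6 = -10)
T = 203/2 (T = 17 + 26*(-13/(-4)) = 17 + 26*(-13*(-¼)) = 17 + 26*(13/4) = 17 + 169/2 = 203/2 ≈ 101.50)
T + 873*t(-30, 23) = 203/2 + 873*(-10) = 203/2 - 8730 = -17257/2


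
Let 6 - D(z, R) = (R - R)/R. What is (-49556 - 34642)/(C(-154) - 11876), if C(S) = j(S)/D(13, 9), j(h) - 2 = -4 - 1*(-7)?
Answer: 505188/71251 ≈ 7.0903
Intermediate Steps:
D(z, R) = 6 (D(z, R) = 6 - (R - R)/R = 6 - 0/R = 6 - 1*0 = 6 + 0 = 6)
j(h) = 5 (j(h) = 2 + (-4 - 1*(-7)) = 2 + (-4 + 7) = 2 + 3 = 5)
C(S) = 5/6
(-49556 - 34642)/(C(-154) - 11876) = (-49556 - 34642)/(5/6 - 11876) = -84198/(-71251/6) = -84198*(-6/71251) = 505188/71251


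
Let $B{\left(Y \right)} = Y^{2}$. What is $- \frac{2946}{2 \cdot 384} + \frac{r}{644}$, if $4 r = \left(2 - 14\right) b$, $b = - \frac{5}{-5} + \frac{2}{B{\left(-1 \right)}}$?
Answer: $- \frac{79339}{20608} \approx -3.8499$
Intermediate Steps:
$b = 3$ ($b = - \frac{5}{-5} + \frac{2}{\left(-1\right)^{2}} = \left(-5\right) \left(- \frac{1}{5}\right) + \frac{2}{1} = 1 + 2 \cdot 1 = 1 + 2 = 3$)
$r = -9$ ($r = \frac{\left(2 - 14\right) 3}{4} = \frac{\left(-12\right) 3}{4} = \frac{1}{4} \left(-36\right) = -9$)
$- \frac{2946}{2 \cdot 384} + \frac{r}{644} = - \frac{2946}{2 \cdot 384} - \frac{9}{644} = - \frac{2946}{768} - \frac{9}{644} = \left(-2946\right) \frac{1}{768} - \frac{9}{644} = - \frac{491}{128} - \frac{9}{644} = - \frac{79339}{20608}$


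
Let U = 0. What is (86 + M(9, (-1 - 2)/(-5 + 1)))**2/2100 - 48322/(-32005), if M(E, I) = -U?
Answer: 457007/90825 ≈ 5.0317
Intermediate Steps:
M(E, I) = 0 (M(E, I) = -1*0 = 0)
(86 + M(9, (-1 - 2)/(-5 + 1)))**2/2100 - 48322/(-32005) = (86 + 0)**2/2100 - 48322/(-32005) = 86**2*(1/2100) - 48322*(-1/32005) = 7396*(1/2100) + 1306/865 = 1849/525 + 1306/865 = 457007/90825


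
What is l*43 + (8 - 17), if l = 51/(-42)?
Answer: -857/14 ≈ -61.214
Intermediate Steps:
l = -17/14 (l = 51*(-1/42) = -17/14 ≈ -1.2143)
l*43 + (8 - 17) = -17/14*43 + (8 - 17) = -731/14 - 9 = -857/14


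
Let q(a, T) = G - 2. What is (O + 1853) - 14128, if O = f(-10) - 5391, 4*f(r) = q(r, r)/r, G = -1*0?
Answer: -353319/20 ≈ -17666.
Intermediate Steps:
G = 0
q(a, T) = -2 (q(a, T) = 0 - 2 = -2)
f(r) = -1/(2*r) (f(r) = (-2/r)/4 = -1/(2*r))
O = -107819/20 (O = -½/(-10) - 5391 = -½*(-⅒) - 5391 = 1/20 - 5391 = -107819/20 ≈ -5391.0)
(O + 1853) - 14128 = (-107819/20 + 1853) - 14128 = -70759/20 - 14128 = -353319/20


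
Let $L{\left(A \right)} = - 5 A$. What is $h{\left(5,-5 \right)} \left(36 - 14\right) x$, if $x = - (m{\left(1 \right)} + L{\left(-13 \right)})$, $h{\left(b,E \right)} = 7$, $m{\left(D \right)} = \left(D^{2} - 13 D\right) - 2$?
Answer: $-7854$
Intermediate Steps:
$m{\left(D \right)} = -2 + D^{2} - 13 D$
$x = -51$ ($x = - (\left(-2 + 1^{2} - 13\right) - -65) = - (\left(-2 + 1 - 13\right) + 65) = - (-14 + 65) = \left(-1\right) 51 = -51$)
$h{\left(5,-5 \right)} \left(36 - 14\right) x = 7 \left(36 - 14\right) \left(-51\right) = 7 \cdot 22 \left(-51\right) = 154 \left(-51\right) = -7854$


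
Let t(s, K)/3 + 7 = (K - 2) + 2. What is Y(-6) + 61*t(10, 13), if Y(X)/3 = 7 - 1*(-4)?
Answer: 1131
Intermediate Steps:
Y(X) = 33 (Y(X) = 3*(7 - 1*(-4)) = 3*(7 + 4) = 3*11 = 33)
t(s, K) = -21 + 3*K (t(s, K) = -21 + 3*((K - 2) + 2) = -21 + 3*((-2 + K) + 2) = -21 + 3*K)
Y(-6) + 61*t(10, 13) = 33 + 61*(-21 + 3*13) = 33 + 61*(-21 + 39) = 33 + 61*18 = 33 + 1098 = 1131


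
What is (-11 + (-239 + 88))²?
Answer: 26244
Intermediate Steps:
(-11 + (-239 + 88))² = (-11 - 151)² = (-162)² = 26244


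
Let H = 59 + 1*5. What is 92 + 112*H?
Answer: 7260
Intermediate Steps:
H = 64 (H = 59 + 5 = 64)
92 + 112*H = 92 + 112*64 = 92 + 7168 = 7260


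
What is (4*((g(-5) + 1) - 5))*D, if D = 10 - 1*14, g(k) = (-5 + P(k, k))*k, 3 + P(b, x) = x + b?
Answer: -1376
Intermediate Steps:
P(b, x) = -3 + b + x (P(b, x) = -3 + (x + b) = -3 + (b + x) = -3 + b + x)
g(k) = k*(-8 + 2*k) (g(k) = (-5 + (-3 + k + k))*k = (-5 + (-3 + 2*k))*k = (-8 + 2*k)*k = k*(-8 + 2*k))
D = -4 (D = 10 - 14 = -4)
(4*((g(-5) + 1) - 5))*D = (4*((2*(-5)*(-4 - 5) + 1) - 5))*(-4) = (4*((2*(-5)*(-9) + 1) - 5))*(-4) = (4*((90 + 1) - 5))*(-4) = (4*(91 - 5))*(-4) = (4*86)*(-4) = 344*(-4) = -1376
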